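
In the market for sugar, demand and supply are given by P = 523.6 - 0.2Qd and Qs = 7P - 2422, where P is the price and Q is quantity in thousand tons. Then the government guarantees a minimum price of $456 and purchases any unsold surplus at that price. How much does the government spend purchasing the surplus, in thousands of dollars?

196992

Rearranging demand gives Qd = 2618 - 5P. Setting quantity demanded equal to quantity supplied, 2618 - 5P = 7P - 2422, gives P* = 420 and Q* = 518.
Since 456 > 420, the floor is binding.
At P = 456: Qd = 2618 - 5·456 = 338 and Qs = 7·456 - 2422 = 770.
Surplus = Qs - Qd = 432.
Government expenditure = surplus × support price = 432 × 456 = 196992.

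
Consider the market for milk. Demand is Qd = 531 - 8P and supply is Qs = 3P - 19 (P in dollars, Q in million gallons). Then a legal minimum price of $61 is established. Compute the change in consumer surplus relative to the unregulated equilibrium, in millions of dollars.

In a free market, 531 - 8P = 3P - 19 gives the equilibrium P* = 50, Q* = 131.
Since 61 > 50, the floor is binding.
At P = 61: Qd = 531 - 8·61 = 43 and Qs = 3·61 - 19 = 164.
Consumer surplus without the control is ½ · (66.375 - 50) · 131 = 1072.5625.
With the floor, consumers buy 43 units at 61, so CS = ½ · (66.375 - 61) · 43 = 115.5625.
Change in consumer surplus = 115.5625 - 1072.5625 = -957.

-957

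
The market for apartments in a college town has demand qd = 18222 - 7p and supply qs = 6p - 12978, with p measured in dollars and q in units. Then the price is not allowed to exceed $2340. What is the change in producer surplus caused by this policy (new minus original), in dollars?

In a free market, 18222 - 7p = 6p - 12978 gives the equilibrium p* = 2400, q* = 1422.
Since 2340 < 2400, the ceiling is binding.
At p = 2340: qd = 18222 - 7·2340 = 1842 and qs = 6·2340 - 12978 = 1062.
Producer surplus without the control is ½ · (2400 - 2163) · 1422 = 168507.
With the ceiling, producers sell 1062 units at 2340, so PS = ½ · (2340 - 2163) · 1062 = 93987.
Change in producer surplus = 93987 - 168507 = -74520.

-74520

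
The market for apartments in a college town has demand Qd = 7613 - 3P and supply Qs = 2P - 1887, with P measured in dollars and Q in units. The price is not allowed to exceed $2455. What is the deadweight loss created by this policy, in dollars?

Without the control the market clears where 7613 - 3P = 2P - 1887, i.e. P* = 1900 and Q* = 1913.
The ceiling of 2455 is above the equilibrium price 1900, so it is not binding; the market clears at P* = 1900, Q* = 1913.
Since the control does not bind, no trades are prevented and deadweight loss is zero.

0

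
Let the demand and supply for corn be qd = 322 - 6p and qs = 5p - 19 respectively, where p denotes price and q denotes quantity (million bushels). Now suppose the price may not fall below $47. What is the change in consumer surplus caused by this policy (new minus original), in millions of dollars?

-1408

Equilibrium: 322 - 6p = 5p - 19, so 341 = 11p and p* = 31, q* = 136.
The floor of 47 is above the equilibrium price 31, so it binds.
At p = 47: qd = 322 - 6·47 = 40 and qs = 5·47 - 19 = 216.
Consumer surplus without the control is ½ · (161/3 - 31) · 136 = 4624/3.
With the floor, consumers buy 40 units at 47, so CS = ½ · (161/3 - 47) · 40 = 400/3.
Change in consumer surplus = 400/3 - 4624/3 = -1408.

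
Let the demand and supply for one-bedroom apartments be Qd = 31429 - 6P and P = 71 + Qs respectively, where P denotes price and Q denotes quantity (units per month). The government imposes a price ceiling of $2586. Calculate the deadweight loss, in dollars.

Rearranging supply gives Qs = P - 71. Equilibrium: 31429 - 6P = P - 71, so 31500 = 7P and P* = 4500, Q* = 4429.
Since 2586 < 4500, the ceiling is binding.
At P = 2586: Qd = 31429 - 6·2586 = 15913 and Qs = 2586 - 71 = 2515.
Quantity traded falls to 2515. At Q = 2515 the demand price is (31429 - 2515)/6 = 4819 and the supply price is 71 + 2515 = 2586.
Deadweight loss = ½ · (4819 - 2586) · (4429 - 2515) = ½ · 2233 · 1914 = 2136981.

2136981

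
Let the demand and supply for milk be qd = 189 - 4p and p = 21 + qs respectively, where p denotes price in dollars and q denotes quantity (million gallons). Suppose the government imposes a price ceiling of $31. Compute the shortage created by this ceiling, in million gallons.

Rearranging supply gives qs = p - 21. Without the control the market clears where 189 - 4p = p - 21, i.e. p* = 42 and q* = 21.
The ceiling of 31 is below the equilibrium price 42, so it binds.
At p = 31: qd = 189 - 4·31 = 65 and qs = 31 - 21 = 10.
Shortage = qd - qs = 65 - 10 = 55.

55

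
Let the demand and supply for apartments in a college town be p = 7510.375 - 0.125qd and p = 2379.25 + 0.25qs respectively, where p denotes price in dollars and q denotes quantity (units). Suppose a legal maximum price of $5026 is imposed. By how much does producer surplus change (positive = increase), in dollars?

Rearranging demand gives qd = 60083 - 8p; rearranging supply gives qs = 4p - 9517. Setting quantity demanded equal to quantity supplied, 60083 - 8p = 4p - 9517, gives p* = 5800 and q* = 13683.
The ceiling of 5026 is below the equilibrium price 5800, so it binds.
At p = 5026: qd = 60083 - 8·5026 = 19875 and qs = 4·5026 - 9517 = 10587.
Producer surplus without the control is ½ · (5800 - 2379.25) · 13683 = 23403061.125.
With the ceiling, producers sell 10587 units at 5026, so PS = ½ · (5026 - 2379.25) · 10587 = 14010571.125.
Change in producer surplus = 14010571.125 - 23403061.125 = -9392490.

-9392490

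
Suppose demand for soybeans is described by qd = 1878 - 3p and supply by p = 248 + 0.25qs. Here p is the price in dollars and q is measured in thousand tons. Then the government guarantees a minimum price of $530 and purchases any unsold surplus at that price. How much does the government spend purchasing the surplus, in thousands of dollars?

445200

Rearranging supply gives qs = 4p - 992. In a free market, 1878 - 3p = 4p - 992 gives the equilibrium p* = 410, q* = 648.
The floor of 530 is above the equilibrium price 410, so it binds.
At p = 530: qd = 1878 - 3·530 = 288 and qs = 4·530 - 992 = 1128.
Surplus = qs - qd = 840.
Government expenditure = surplus × support price = 840 × 530 = 445200.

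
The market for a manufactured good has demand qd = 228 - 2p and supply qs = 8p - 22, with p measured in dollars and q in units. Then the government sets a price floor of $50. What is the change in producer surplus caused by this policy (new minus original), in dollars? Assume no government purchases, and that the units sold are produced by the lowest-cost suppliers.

Setting quantity demanded equal to quantity supplied, 228 - 2p = 8p - 22, gives p* = 25 and q* = 178.
Since 50 > 25, the floor is binding.
At p = 50: qd = 228 - 2·50 = 128 and qs = 8·50 - 22 = 378.
Producer surplus without the control is ½ · (25 - 2.75) · 178 = 1980.25.
With the floor, 128 units are sold at 50. The supply price at q = 128 is 18.75, so PS = ½ · [(50 - 2.75) + (50 - 18.75)] · 128 = 5024.
Change in producer surplus = 5024 - 1980.25 = 3043.75.

3043.75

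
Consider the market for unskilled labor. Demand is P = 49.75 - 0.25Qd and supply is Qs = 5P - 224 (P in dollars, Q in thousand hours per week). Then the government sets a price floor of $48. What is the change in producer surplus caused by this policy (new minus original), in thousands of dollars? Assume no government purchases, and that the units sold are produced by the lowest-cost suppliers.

Rearranging demand gives Qd = 199 - 4P. Without the control the market clears where 199 - 4P = 5P - 224, i.e. P* = 47 and Q* = 11.
Because the floor (48) lies above the market-clearing price, it is binding.
At P = 48: Qd = 199 - 4·48 = 7 and Qs = 5·48 - 224 = 16.
Producer surplus without the control is ½ · (47 - 44.8) · 11 = 12.1.
With the floor, 7 units are sold at 48. The supply price at Q = 7 is 46.2, so PS = ½ · [(48 - 44.8) + (48 - 46.2)] · 7 = 17.5.
Change in producer surplus = 17.5 - 12.1 = 5.4.

5.4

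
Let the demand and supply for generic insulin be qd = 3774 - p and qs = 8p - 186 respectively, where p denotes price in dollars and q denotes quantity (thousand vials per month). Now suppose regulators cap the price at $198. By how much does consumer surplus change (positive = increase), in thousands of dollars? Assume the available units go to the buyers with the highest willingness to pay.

In a free market, 3774 - p = 8p - 186 gives the equilibrium p* = 440, q* = 3334.
The ceiling of 198 is below the equilibrium price 440, so it binds.
At p = 198: qd = 3774 - 198 = 3576 and qs = 8·198 - 186 = 1398.
Consumer surplus without the control is ½ · (3774 - 440) · 3334 = 5557778.
With the ceiling, 1398 units are sold at 198 (assume they go to the highest-value buyers). The demand price at q = 1398 is 2376, so CS = ½ · [(3774 - 198) + (2376 - 198)] · 1398 = 4022046.
Change in consumer surplus = 4022046 - 5557778 = -1535732.

-1535732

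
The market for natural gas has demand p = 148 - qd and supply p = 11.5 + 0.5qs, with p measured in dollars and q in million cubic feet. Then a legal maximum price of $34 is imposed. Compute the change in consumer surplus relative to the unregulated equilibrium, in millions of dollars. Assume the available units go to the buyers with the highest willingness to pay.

-23

Rearranging demand gives qd = 148 - p; rearranging supply gives qs = 2p - 23. Without the control the market clears where 148 - p = 2p - 23, i.e. p* = 57 and q* = 91.
Since 34 < 57, the ceiling is binding.
At p = 34: qd = 148 - 34 = 114 and qs = 2·34 - 23 = 45.
Consumer surplus without the control is ½ · (148 - 57) · 91 = 4140.5.
With the ceiling, 45 units are sold at 34 (assume they go to the highest-value buyers). The demand price at q = 45 is 103, so CS = ½ · [(148 - 34) + (103 - 34)] · 45 = 4117.5.
Change in consumer surplus = 4117.5 - 4140.5 = -23.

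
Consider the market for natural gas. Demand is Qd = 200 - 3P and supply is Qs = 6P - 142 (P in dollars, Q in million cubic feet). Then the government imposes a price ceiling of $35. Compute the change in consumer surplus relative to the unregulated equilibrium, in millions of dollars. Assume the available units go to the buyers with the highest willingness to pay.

150

Equilibrium: 200 - 3P = 6P - 142, so 342 = 9P and P* = 38, Q* = 86.
Since 35 < 38, the ceiling is binding.
At P = 35: Qd = 200 - 3·35 = 95 and Qs = 6·35 - 142 = 68.
Consumer surplus without the control is ½ · (200/3 - 38) · 86 = 3698/3.
With the ceiling, 68 units are sold at 35 (assume they go to the highest-value buyers). The demand price at Q = 68 is 44, so CS = ½ · [(200/3 - 35) + (44 - 35)] · 68 = 4148/3.
Change in consumer surplus = 4148/3 - 3698/3 = 150.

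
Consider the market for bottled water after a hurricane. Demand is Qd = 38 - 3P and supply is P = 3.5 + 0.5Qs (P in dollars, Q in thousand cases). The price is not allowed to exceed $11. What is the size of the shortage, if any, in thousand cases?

Rearranging supply gives Qs = 2P - 7. Without the control the market clears where 38 - 3P = 2P - 7, i.e. P* = 9 and Q* = 11.
Since 11 is above P* = 9, the ceiling does not bind and the free-market outcome prevails.
Since the control does not bind, there is no shortage.

0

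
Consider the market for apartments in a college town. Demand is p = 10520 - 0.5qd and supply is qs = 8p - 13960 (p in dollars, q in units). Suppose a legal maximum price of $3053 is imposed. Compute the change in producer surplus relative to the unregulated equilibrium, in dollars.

-5476644

Rearranging demand gives qd = 21040 - 2p. Equilibrium: 21040 - 2p = 8p - 13960, so 35000 = 10p and p* = 3500, q* = 14040.
Because the ceiling (3053) lies below the market-clearing price, it is binding.
At p = 3053: qd = 21040 - 2·3053 = 14934 and qs = 8·3053 - 13960 = 10464.
Producer surplus without the control is ½ · (3500 - 1745) · 14040 = 12320100.
With the ceiling, producers sell 10464 units at 3053, so PS = ½ · (3053 - 1745) · 10464 = 6843456.
Change in producer surplus = 6843456 - 12320100 = -5476644.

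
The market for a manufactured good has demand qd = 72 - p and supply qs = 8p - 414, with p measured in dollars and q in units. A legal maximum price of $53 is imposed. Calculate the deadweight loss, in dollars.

36

Without the control the market clears where 72 - p = 8p - 414, i.e. p* = 54 and q* = 18.
Because the ceiling (53) lies below the market-clearing price, it is binding.
At p = 53: qd = 72 - 53 = 19 and qs = 8·53 - 414 = 10.
Quantity traded falls to 10. At q = 10 the demand price is 72 - 10 = 62 and the supply price is (414 + 10)/8 = 53.
Deadweight loss = ½ · (62 - 53) · (18 - 10) = ½ · 9 · 8 = 36.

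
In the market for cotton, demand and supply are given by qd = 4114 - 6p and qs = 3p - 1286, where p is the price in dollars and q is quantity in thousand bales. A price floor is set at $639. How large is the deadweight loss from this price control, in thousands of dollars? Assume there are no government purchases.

13689

Setting quantity demanded equal to quantity supplied, 4114 - 6p = 3p - 1286, gives p* = 600 and q* = 514.
The floor of 639 is above the equilibrium price 600, so it binds.
At p = 639: qd = 4114 - 6·639 = 280 and qs = 3·639 - 1286 = 631.
Quantity traded falls to 280. At q = 280 the demand price is (4114 - 280)/6 = 639 and the supply price is (1286 + 280)/3 = 522.
Deadweight loss = ½ · (639 - 522) · (514 - 280) = ½ · 117 · 234 = 13689.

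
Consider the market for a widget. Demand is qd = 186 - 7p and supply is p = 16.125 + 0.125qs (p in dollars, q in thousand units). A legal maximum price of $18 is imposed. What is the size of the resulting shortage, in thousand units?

Rearranging supply gives qs = 8p - 129. Setting quantity demanded equal to quantity supplied, 186 - 7p = 8p - 129, gives p* = 21 and q* = 39.
Since 18 < 21, the ceiling is binding.
At p = 18: qd = 186 - 7·18 = 60 and qs = 8·18 - 129 = 15.
Shortage = qd - qs = 60 - 15 = 45.

45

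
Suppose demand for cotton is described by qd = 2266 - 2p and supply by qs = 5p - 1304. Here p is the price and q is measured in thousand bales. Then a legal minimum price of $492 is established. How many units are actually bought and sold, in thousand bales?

1246

Equilibrium: 2266 - 2p = 5p - 1304, so 3570 = 7p and p* = 510, q* = 1246.
The floor of 492 is below the equilibrium price 510, so it is not binding; the market clears at p* = 510, q* = 1246.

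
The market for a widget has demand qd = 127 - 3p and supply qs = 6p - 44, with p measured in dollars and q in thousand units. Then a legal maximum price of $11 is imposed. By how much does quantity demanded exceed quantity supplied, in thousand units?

72

Setting quantity demanded equal to quantity supplied, 127 - 3p = 6p - 44, gives p* = 19 and q* = 70.
Because the ceiling (11) lies below the market-clearing price, it is binding.
At p = 11: qd = 127 - 3·11 = 94 and qs = 6·11 - 44 = 22.
Shortage = qd - qs = 94 - 22 = 72.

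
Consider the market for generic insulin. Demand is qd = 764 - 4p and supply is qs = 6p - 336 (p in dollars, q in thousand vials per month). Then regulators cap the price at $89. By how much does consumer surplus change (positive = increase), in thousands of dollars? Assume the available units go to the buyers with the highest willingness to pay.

2173.5

Without the control the market clears where 764 - 4p = 6p - 336, i.e. p* = 110 and q* = 324.
Since 89 < 110, the ceiling is binding.
At p = 89: qd = 764 - 4·89 = 408 and qs = 6·89 - 336 = 198.
Consumer surplus without the control is ½ · (191 - 110) · 324 = 13122.
With the ceiling, 198 units are sold at 89 (assume they go to the highest-value buyers). The demand price at q = 198 is 141.5, so CS = ½ · [(191 - 89) + (141.5 - 89)] · 198 = 15295.5.
Change in consumer surplus = 15295.5 - 13122 = 2173.5.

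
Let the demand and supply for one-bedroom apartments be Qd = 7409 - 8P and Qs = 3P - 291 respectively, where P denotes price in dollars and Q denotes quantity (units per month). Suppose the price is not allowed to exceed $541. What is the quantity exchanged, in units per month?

1332

Setting quantity demanded equal to quantity supplied, 7409 - 8P = 3P - 291, gives P* = 700 and Q* = 1809.
Because the ceiling (541) lies below the market-clearing price, it is binding.
At P = 541: Qd = 7409 - 8·541 = 3081 and Qs = 3·541 - 291 = 1332.
The quantity actually transacted is the short side, supply: 1332.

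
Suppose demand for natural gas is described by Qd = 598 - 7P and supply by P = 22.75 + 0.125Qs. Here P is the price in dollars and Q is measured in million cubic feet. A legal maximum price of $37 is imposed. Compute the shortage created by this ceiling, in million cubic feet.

Rearranging supply gives Qs = 8P - 182. Equilibrium: 598 - 7P = 8P - 182, so 780 = 15P and P* = 52, Q* = 234.
Because the ceiling (37) lies below the market-clearing price, it is binding.
At P = 37: Qd = 598 - 7·37 = 339 and Qs = 8·37 - 182 = 114.
Shortage = Qd - Qs = 339 - 114 = 225.

225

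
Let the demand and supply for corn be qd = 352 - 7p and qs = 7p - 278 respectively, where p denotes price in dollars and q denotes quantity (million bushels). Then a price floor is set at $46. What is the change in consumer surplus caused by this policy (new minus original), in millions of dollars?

In a free market, 352 - 7p = 7p - 278 gives the equilibrium p* = 45, q* = 37.
Because the floor (46) lies above the market-clearing price, it is binding.
At p = 46: qd = 352 - 7·46 = 30 and qs = 7·46 - 278 = 44.
Consumer surplus without the control is ½ · (352/7 - 45) · 37 = 1369/14.
With the floor, consumers buy 30 units at 46, so CS = ½ · (352/7 - 46) · 30 = 450/7.
Change in consumer surplus = 450/7 - 1369/14 = -33.5.

-33.5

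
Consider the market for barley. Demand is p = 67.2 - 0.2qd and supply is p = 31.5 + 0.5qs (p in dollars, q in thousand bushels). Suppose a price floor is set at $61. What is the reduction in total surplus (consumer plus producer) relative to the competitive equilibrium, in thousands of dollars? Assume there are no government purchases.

Rearranging demand gives qd = 336 - 5p; rearranging supply gives qs = 2p - 63. Without the control the market clears where 336 - 5p = 2p - 63, i.e. p* = 57 and q* = 51.
Because the floor (61) lies above the market-clearing price, it is binding.
At p = 61: qd = 336 - 5·61 = 31 and qs = 2·61 - 63 = 59.
Quantity traded falls to 31. At q = 31 the demand price is (336 - 31)/5 = 61 and the supply price is (63 + 31)/2 = 47.
Deadweight loss = ½ · (61 - 47) · (51 - 31) = ½ · 14 · 20 = 140.

140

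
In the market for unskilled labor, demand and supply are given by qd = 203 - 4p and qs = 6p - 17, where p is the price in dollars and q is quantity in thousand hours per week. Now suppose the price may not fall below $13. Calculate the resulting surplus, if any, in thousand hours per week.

Equilibrium: 203 - 4p = 6p - 17, so 220 = 10p and p* = 22, q* = 115.
Since 13 is below p* = 22, the floor does not bind and the free-market outcome prevails.
Since the control does not bind, there is no surplus.

0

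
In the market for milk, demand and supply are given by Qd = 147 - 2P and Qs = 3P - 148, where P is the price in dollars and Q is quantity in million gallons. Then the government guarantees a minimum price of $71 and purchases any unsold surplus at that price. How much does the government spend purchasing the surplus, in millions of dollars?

Without the control the market clears where 147 - 2P = 3P - 148, i.e. P* = 59 and Q* = 29.
The floor of 71 is above the equilibrium price 59, so it binds.
At P = 71: Qd = 147 - 2·71 = 5 and Qs = 3·71 - 148 = 65.
Surplus = Qs - Qd = 60.
Government expenditure = surplus × support price = 60 × 71 = 4260.

4260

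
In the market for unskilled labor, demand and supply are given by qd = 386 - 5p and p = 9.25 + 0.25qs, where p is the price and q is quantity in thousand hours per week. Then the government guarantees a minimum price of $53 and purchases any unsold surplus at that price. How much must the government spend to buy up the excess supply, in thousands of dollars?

Rearranging supply gives qs = 4p - 37. In a free market, 386 - 5p = 4p - 37 gives the equilibrium p* = 47, q* = 151.
Since 53 > 47, the floor is binding.
At p = 53: qd = 386 - 5·53 = 121 and qs = 4·53 - 37 = 175.
Surplus = qs - qd = 54.
Government expenditure = surplus × support price = 54 × 53 = 2862.

2862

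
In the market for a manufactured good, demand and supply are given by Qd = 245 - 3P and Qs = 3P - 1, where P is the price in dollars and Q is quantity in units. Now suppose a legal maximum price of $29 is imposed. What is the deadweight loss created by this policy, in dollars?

432

Equilibrium: 245 - 3P = 3P - 1, so 246 = 6P and P* = 41, Q* = 122.
Because the ceiling (29) lies below the market-clearing price, it is binding.
At P = 29: Qd = 245 - 3·29 = 158 and Qs = 3·29 - 1 = 86.
Quantity traded falls to 86. At Q = 86 the demand price is (245 - 86)/3 = 53 and the supply price is (1 + 86)/3 = 29.
Deadweight loss = ½ · (53 - 29) · (122 - 86) = ½ · 24 · 36 = 432.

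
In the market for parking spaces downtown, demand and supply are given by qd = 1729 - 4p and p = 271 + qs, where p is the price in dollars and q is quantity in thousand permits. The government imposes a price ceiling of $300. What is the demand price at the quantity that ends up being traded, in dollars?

Rearranging supply gives qs = p - 271. In a free market, 1729 - 4p = p - 271 gives the equilibrium p* = 400, q* = 129.
Since 300 < 400, the ceiling is binding.
At p = 300: qd = 1729 - 4·300 = 529 and qs = 300 - 271 = 29.
Only 29 units reach the market. On the demand curve, the marginal buyer's willingness to pay at q = 29 is (1729 - 29)/4 = 425.

425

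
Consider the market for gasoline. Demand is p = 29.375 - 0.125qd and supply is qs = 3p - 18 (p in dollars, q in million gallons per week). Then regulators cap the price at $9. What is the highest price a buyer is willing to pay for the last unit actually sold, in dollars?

28.25

Rearranging demand gives qd = 235 - 8p. Setting quantity demanded equal to quantity supplied, 235 - 8p = 3p - 18, gives p* = 23 and q* = 51.
The ceiling of 9 is below the equilibrium price 23, so it binds.
At p = 9: qd = 235 - 8·9 = 163 and qs = 3·9 - 18 = 9.
Only 9 units reach the market. On the demand curve, the marginal buyer's willingness to pay at q = 9 is (235 - 9)/8 = 28.25.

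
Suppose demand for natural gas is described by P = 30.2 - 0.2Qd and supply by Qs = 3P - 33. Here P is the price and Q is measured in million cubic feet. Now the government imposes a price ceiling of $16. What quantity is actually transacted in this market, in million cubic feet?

15

Rearranging demand gives Qd = 151 - 5P. Without the control the market clears where 151 - 5P = 3P - 33, i.e. P* = 23 and Q* = 36.
Because the ceiling (16) lies below the market-clearing price, it is binding.
At P = 16: Qd = 151 - 5·16 = 71 and Qs = 3·16 - 33 = 15.
The quantity actually transacted is the short side, supply: 15.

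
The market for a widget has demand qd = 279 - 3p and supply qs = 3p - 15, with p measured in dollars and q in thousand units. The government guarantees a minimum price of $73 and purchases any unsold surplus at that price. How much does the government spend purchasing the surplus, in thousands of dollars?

10512

Equilibrium: 279 - 3p = 3p - 15, so 294 = 6p and p* = 49, q* = 132.
The floor of 73 is above the equilibrium price 49, so it binds.
At p = 73: qd = 279 - 3·73 = 60 and qs = 3·73 - 15 = 204.
Surplus = qs - qd = 144.
Government expenditure = surplus × support price = 144 × 73 = 10512.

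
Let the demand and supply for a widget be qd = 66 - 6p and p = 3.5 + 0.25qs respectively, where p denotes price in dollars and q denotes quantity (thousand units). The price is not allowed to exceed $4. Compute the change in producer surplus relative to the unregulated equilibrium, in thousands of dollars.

Rearranging supply gives qs = 4p - 14. Setting quantity demanded equal to quantity supplied, 66 - 6p = 4p - 14, gives p* = 8 and q* = 18.
Because the ceiling (4) lies below the market-clearing price, it is binding.
At p = 4: qd = 66 - 6·4 = 42 and qs = 4·4 - 14 = 2.
Producer surplus without the control is ½ · (8 - 3.5) · 18 = 40.5.
With the ceiling, producers sell 2 units at 4, so PS = ½ · (4 - 3.5) · 2 = 0.5.
Change in producer surplus = 0.5 - 40.5 = -40.

-40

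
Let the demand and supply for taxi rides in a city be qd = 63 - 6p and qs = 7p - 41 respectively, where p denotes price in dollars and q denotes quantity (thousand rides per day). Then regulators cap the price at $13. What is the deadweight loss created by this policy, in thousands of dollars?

0

Setting quantity demanded equal to quantity supplied, 63 - 6p = 7p - 41, gives p* = 8 and q* = 15.
Since 13 is above p* = 8, the ceiling does not bind and the free-market outcome prevails.
Since the control does not bind, no trades are prevented and deadweight loss is zero.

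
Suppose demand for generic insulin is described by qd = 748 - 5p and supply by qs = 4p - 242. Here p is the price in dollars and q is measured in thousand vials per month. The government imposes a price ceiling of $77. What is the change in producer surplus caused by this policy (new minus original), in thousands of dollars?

Without the control the market clears where 748 - 5p = 4p - 242, i.e. p* = 110 and q* = 198.
Since 77 < 110, the ceiling is binding.
At p = 77: qd = 748 - 5·77 = 363 and qs = 4·77 - 242 = 66.
Producer surplus without the control is ½ · (110 - 60.5) · 198 = 4900.5.
With the ceiling, producers sell 66 units at 77, so PS = ½ · (77 - 60.5) · 66 = 544.5.
Change in producer surplus = 544.5 - 4900.5 = -4356.

-4356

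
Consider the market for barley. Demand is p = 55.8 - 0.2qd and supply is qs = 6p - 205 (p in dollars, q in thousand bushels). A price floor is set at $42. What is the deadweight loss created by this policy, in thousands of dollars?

0

Rearranging demand gives qd = 279 - 5p. Setting quantity demanded equal to quantity supplied, 279 - 5p = 6p - 205, gives p* = 44 and q* = 59.
Since 42 is below p* = 44, the floor does not bind and the free-market outcome prevails.
Since the control does not bind, no trades are prevented and deadweight loss is zero.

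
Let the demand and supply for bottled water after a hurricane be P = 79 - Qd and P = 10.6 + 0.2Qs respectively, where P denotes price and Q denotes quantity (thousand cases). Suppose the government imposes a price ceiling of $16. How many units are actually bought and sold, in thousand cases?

Rearranging demand gives Qd = 79 - P; rearranging supply gives Qs = 5P - 53. Equilibrium: 79 - P = 5P - 53, so 132 = 6P and P* = 22, Q* = 57.
The ceiling of 16 is below the equilibrium price 22, so it binds.
At P = 16: Qd = 79 - 16 = 63 and Qs = 5·16 - 53 = 27.
The quantity actually transacted is the short side, supply: 27.

27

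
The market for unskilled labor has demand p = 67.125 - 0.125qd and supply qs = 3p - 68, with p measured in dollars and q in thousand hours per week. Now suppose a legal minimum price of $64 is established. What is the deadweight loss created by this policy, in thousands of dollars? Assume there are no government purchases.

Rearranging demand gives qd = 537 - 8p. Setting quantity demanded equal to quantity supplied, 537 - 8p = 3p - 68, gives p* = 55 and q* = 97.
The floor of 64 is above the equilibrium price 55, so it binds.
At p = 64: qd = 537 - 8·64 = 25 and qs = 3·64 - 68 = 124.
Quantity traded falls to 25. At q = 25 the demand price is (537 - 25)/8 = 64 and the supply price is (68 + 25)/3 = 31.
Deadweight loss = ½ · (64 - 31) · (97 - 25) = ½ · 33 · 72 = 1188.

1188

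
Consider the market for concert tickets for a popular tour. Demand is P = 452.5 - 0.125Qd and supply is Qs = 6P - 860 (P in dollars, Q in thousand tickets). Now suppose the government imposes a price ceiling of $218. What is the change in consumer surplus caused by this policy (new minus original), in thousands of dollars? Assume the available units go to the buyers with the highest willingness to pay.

22287

Rearranging demand gives Qd = 3620 - 8P. Without the control the market clears where 3620 - 8P = 6P - 860, i.e. P* = 320 and Q* = 1060.
Because the ceiling (218) lies below the market-clearing price, it is binding.
At P = 218: Qd = 3620 - 8·218 = 1876 and Qs = 6·218 - 860 = 448.
Consumer surplus without the control is ½ · (452.5 - 320) · 1060 = 70225.
With the ceiling, 448 units are sold at 218 (assume they go to the highest-value buyers). The demand price at Q = 448 is 396.5, so CS = ½ · [(452.5 - 218) + (396.5 - 218)] · 448 = 92512.
Change in consumer surplus = 92512 - 70225 = 22287.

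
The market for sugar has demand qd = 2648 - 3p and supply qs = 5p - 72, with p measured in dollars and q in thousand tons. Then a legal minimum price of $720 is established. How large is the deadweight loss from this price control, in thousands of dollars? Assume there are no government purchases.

Without the control the market clears where 2648 - 3p = 5p - 72, i.e. p* = 340 and q* = 1628.
Because the floor (720) lies above the market-clearing price, it is binding.
At p = 720: qd = 2648 - 3·720 = 488 and qs = 5·720 - 72 = 3528.
Quantity traded falls to 488. At q = 488 the demand price is (2648 - 488)/3 = 720 and the supply price is (72 + 488)/5 = 112.
Deadweight loss = ½ · (720 - 112) · (1628 - 488) = ½ · 608 · 1140 = 346560.

346560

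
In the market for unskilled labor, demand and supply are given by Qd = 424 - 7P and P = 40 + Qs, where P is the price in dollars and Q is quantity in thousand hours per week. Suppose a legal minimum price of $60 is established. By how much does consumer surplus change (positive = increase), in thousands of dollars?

-22

Rearranging supply gives Qs = P - 40. Equilibrium: 424 - 7P = P - 40, so 464 = 8P and P* = 58, Q* = 18.
Because the floor (60) lies above the market-clearing price, it is binding.
At P = 60: Qd = 424 - 7·60 = 4 and Qs = 60 - 40 = 20.
Consumer surplus without the control is ½ · (424/7 - 58) · 18 = 162/7.
With the floor, consumers buy 4 units at 60, so CS = ½ · (424/7 - 60) · 4 = 8/7.
Change in consumer surplus = 8/7 - 162/7 = -22.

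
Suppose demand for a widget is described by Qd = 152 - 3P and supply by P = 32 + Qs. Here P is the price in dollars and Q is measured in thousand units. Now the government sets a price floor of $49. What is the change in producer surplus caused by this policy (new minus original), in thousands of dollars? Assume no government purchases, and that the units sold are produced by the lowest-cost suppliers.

-25.5

Rearranging supply gives Qs = P - 32. In a free market, 152 - 3P = P - 32 gives the equilibrium P* = 46, Q* = 14.
The floor of 49 is above the equilibrium price 46, so it binds.
At P = 49: Qd = 152 - 3·49 = 5 and Qs = 49 - 32 = 17.
Producer surplus without the control is ½ · (46 - 32) · 14 = 98.
With the floor, 5 units are sold at 49. The supply price at Q = 5 is 37, so PS = ½ · [(49 - 32) + (49 - 37)] · 5 = 72.5.
Change in producer surplus = 72.5 - 98 = -25.5.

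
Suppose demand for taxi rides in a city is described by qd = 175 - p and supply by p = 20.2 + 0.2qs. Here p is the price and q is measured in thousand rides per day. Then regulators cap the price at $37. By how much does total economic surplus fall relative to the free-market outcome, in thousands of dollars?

Rearranging supply gives qs = 5p - 101. In a free market, 175 - p = 5p - 101 gives the equilibrium p* = 46, q* = 129.
Since 37 < 46, the ceiling is binding.
At p = 37: qd = 175 - 37 = 138 and qs = 5·37 - 101 = 84.
Quantity traded falls to 84. At q = 84 the demand price is 175 - 84 = 91 and the supply price is (101 + 84)/5 = 37.
Deadweight loss = ½ · (91 - 37) · (129 - 84) = ½ · 54 · 45 = 1215.

1215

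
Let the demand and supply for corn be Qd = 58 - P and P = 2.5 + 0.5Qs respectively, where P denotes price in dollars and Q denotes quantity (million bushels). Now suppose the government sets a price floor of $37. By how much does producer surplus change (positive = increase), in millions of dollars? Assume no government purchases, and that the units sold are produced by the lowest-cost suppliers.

272

Rearranging supply gives Qs = 2P - 5. Without the control the market clears where 58 - P = 2P - 5, i.e. P* = 21 and Q* = 37.
The floor of 37 is above the equilibrium price 21, so it binds.
At P = 37: Qd = 58 - 37 = 21 and Qs = 2·37 - 5 = 69.
Producer surplus without the control is ½ · (21 - 2.5) · 37 = 342.25.
With the floor, 21 units are sold at 37. The supply price at Q = 21 is 13, so PS = ½ · [(37 - 2.5) + (37 - 13)] · 21 = 614.25.
Change in producer surplus = 614.25 - 342.25 = 272.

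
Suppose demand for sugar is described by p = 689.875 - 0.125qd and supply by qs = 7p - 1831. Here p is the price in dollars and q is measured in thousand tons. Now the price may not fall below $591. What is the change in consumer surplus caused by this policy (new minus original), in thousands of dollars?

-120695

Rearranging demand gives qd = 5519 - 8p. In a free market, 5519 - 8p = 7p - 1831 gives the equilibrium p* = 490, q* = 1599.
The floor of 591 is above the equilibrium price 490, so it binds.
At p = 591: qd = 5519 - 8·591 = 791 and qs = 7·591 - 1831 = 2306.
Consumer surplus without the control is ½ · (689.875 - 490) · 1599 = 159800.0625.
With the floor, consumers buy 791 units at 591, so CS = ½ · (689.875 - 591) · 791 = 39105.0625.
Change in consumer surplus = 39105.0625 - 159800.0625 = -120695.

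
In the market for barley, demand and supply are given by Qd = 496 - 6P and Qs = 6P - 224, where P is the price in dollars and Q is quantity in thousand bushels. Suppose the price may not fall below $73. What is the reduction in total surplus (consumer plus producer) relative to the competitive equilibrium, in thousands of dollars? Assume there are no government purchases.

Without the control the market clears where 496 - 6P = 6P - 224, i.e. P* = 60 and Q* = 136.
Since 73 > 60, the floor is binding.
At P = 73: Qd = 496 - 6·73 = 58 and Qs = 6·73 - 224 = 214.
Quantity traded falls to 58. At Q = 58 the demand price is (496 - 58)/6 = 73 and the supply price is (224 + 58)/6 = 47.
Deadweight loss = ½ · (73 - 47) · (136 - 58) = ½ · 26 · 78 = 1014.

1014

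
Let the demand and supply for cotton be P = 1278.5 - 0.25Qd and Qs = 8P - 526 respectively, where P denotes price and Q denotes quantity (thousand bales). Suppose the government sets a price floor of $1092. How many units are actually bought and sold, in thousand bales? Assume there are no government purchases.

Rearranging demand gives Qd = 5114 - 4P. Equilibrium: 5114 - 4P = 8P - 526, so 5640 = 12P and P* = 470, Q* = 3234.
Because the floor (1092) lies above the market-clearing price, it is binding.
At P = 1092: Qd = 5114 - 4·1092 = 746 and Qs = 8·1092 - 526 = 8210.
The quantity actually transacted is the short side, demand: 746.

746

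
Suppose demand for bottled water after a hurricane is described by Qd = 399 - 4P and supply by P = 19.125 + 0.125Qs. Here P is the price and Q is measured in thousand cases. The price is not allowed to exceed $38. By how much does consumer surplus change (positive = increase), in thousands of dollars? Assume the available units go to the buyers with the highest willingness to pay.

696

Rearranging supply gives Qs = 8P - 153. Without the control the market clears where 399 - 4P = 8P - 153, i.e. P* = 46 and Q* = 215.
Since 38 < 46, the ceiling is binding.
At P = 38: Qd = 399 - 4·38 = 247 and Qs = 8·38 - 153 = 151.
Consumer surplus without the control is ½ · (99.75 - 46) · 215 = 5778.125.
With the ceiling, 151 units are sold at 38 (assume they go to the highest-value buyers). The demand price at Q = 151 is 62, so CS = ½ · [(99.75 - 38) + (62 - 38)] · 151 = 6474.125.
Change in consumer surplus = 6474.125 - 5778.125 = 696.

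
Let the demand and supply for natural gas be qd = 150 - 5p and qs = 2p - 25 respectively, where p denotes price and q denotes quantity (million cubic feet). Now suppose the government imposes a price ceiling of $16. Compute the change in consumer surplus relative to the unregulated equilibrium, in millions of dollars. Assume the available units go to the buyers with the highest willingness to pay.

Equilibrium: 150 - 5p = 2p - 25, so 175 = 7p and p* = 25, q* = 25.
The ceiling of 16 is below the equilibrium price 25, so it binds.
At p = 16: qd = 150 - 5·16 = 70 and qs = 2·16 - 25 = 7.
Consumer surplus without the control is ½ · (30 - 25) · 25 = 62.5.
With the ceiling, 7 units are sold at 16 (assume they go to the highest-value buyers). The demand price at q = 7 is 28.6, so CS = ½ · [(30 - 16) + (28.6 - 16)] · 7 = 93.1.
Change in consumer surplus = 93.1 - 62.5 = 30.6.

30.6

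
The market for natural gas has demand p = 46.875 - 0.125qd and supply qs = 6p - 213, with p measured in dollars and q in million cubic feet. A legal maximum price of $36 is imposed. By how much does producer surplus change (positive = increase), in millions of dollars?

-126

Rearranging demand gives qd = 375 - 8p. Without the control the market clears where 375 - 8p = 6p - 213, i.e. p* = 42 and q* = 39.
Since 36 < 42, the ceiling is binding.
At p = 36: qd = 375 - 8·36 = 87 and qs = 6·36 - 213 = 3.
Producer surplus without the control is ½ · (42 - 35.5) · 39 = 126.75.
With the ceiling, producers sell 3 units at 36, so PS = ½ · (36 - 35.5) · 3 = 0.75.
Change in producer surplus = 0.75 - 126.75 = -126.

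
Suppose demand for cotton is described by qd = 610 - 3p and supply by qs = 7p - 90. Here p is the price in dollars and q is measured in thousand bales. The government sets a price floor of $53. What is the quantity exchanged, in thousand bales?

400

In a free market, 610 - 3p = 7p - 90 gives the equilibrium p* = 70, q* = 400.
The floor of 53 is below the equilibrium price 70, so it is not binding; the market clears at p* = 70, q* = 400.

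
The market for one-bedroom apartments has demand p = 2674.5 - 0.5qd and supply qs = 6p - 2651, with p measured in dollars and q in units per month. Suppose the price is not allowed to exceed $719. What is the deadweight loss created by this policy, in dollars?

Rearranging demand gives qd = 5349 - 2p. In a free market, 5349 - 2p = 6p - 2651 gives the equilibrium p* = 1000, q* = 3349.
Since 719 < 1000, the ceiling is binding.
At p = 719: qd = 5349 - 2·719 = 3911 and qs = 6·719 - 2651 = 1663.
Quantity traded falls to 1663. At q = 1663 the demand price is (5349 - 1663)/2 = 1843 and the supply price is (2651 + 1663)/6 = 719.
Deadweight loss = ½ · (1843 - 719) · (3349 - 1663) = ½ · 1124 · 1686 = 947532.

947532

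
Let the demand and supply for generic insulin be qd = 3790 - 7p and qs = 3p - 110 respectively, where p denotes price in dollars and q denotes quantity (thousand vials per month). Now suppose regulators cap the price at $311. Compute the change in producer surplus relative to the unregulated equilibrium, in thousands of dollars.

Without the control the market clears where 3790 - 7p = 3p - 110, i.e. p* = 390 and q* = 1060.
Since 311 < 390, the ceiling is binding.
At p = 311: qd = 3790 - 7·311 = 1613 and qs = 3·311 - 110 = 823.
Producer surplus without the control is ½ · (390 - 110/3) · 1060 = 561800/3.
With the ceiling, producers sell 823 units at 311, so PS = ½ · (311 - 110/3) · 823 = 677329/6.
Change in producer surplus = 677329/6 - 561800/3 = -74378.5.

-74378.5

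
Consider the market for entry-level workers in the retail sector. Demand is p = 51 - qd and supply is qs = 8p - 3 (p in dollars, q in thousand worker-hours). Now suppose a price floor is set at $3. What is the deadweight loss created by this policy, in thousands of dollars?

0

Rearranging demand gives qd = 51 - p. Equilibrium: 51 - p = 8p - 3, so 54 = 9p and p* = 6, q* = 45.
Since 3 is below p* = 6, the floor does not bind and the free-market outcome prevails.
Since the control does not bind, no trades are prevented and deadweight loss is zero.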